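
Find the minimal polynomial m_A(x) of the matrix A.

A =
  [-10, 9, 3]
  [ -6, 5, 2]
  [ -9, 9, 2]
x^2 + 2*x + 1

The characteristic polynomial is χ_A(x) = (x + 1)^3, so the eigenvalues are known. The minimal polynomial is
  m_A(x) = Π_λ (x − λ)^{k_λ}
where k_λ is the size of the *largest* Jordan block for λ (equivalently, the smallest k with (A − λI)^k v = 0 for every generalised eigenvector v of λ).

  λ = -1: largest Jordan block has size 2, contributing (x + 1)^2

So m_A(x) = (x + 1)^2 = x^2 + 2*x + 1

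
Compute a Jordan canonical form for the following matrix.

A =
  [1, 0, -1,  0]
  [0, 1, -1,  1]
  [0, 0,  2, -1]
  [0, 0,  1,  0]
J_3(1) ⊕ J_1(1)

The characteristic polynomial is
  det(x·I − A) = x^4 - 4*x^3 + 6*x^2 - 4*x + 1 = (x - 1)^4

Eigenvalues and multiplicities (the geometric multiplicity of λ is n − rank(A − λI), which equals the number of Jordan blocks for λ):
  λ = 1: algebraic multiplicity = 4, geometric multiplicity = 2

Determining the block sizes for each eigenvalue:
  λ = 1: with am = 4 and gm = 2, the partition is not yet determined (e.g. several partitions of 4 into 2 parts exist). Let N = A − (1)·I. Computing rank(N^1) = 2, rank(N^2) = 1, rank(N^3) = 0; the number of blocks of size ≥ j is rank(N^{j−1}) − rank(N^j), giving [2, 1, 1]. So we have 1 block(s) of size 3, 1 block(s) of size 1 → block sizes [3, 1]

Assembling the blocks gives a Jordan form
J =
  [1, 1, 0, 0]
  [0, 1, 1, 0]
  [0, 0, 1, 0]
  [0, 0, 0, 1]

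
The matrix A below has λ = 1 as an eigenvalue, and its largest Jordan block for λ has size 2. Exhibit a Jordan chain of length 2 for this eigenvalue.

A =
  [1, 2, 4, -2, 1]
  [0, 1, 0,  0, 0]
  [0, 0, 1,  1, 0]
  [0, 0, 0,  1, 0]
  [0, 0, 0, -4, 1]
A Jordan chain for λ = 1 of length 2:
v_1 = (2, 0, 0, 0, 0)ᵀ
v_2 = (0, 1, 0, 0, 0)ᵀ

Let N = A − (1)·I. We want v_2 with N^2 v_2 = 0 but N^1 v_2 ≠ 0; then v_{j-1} := N · v_j for j = 2, …, 2.

Pick v_2 = (0, 1, 0, 0, 0)ᵀ.
Then v_1 = N · v_2 = (2, 0, 0, 0, 0)ᵀ.

Sanity check: (A − (1)·I) v_1 = (0, 0, 0, 0, 0)ᵀ = 0. ✓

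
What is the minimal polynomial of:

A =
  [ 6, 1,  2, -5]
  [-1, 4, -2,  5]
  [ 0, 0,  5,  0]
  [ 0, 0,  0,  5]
x^2 - 10*x + 25

The characteristic polynomial is χ_A(x) = (x - 5)^4, so the eigenvalues are known. The minimal polynomial is
  m_A(x) = Π_λ (x − λ)^{k_λ}
where k_λ is the size of the *largest* Jordan block for λ (equivalently, the smallest k with (A − λI)^k v = 0 for every generalised eigenvector v of λ).

  λ = 5: largest Jordan block has size 2, contributing (x − 5)^2

So m_A(x) = (x - 5)^2 = x^2 - 10*x + 25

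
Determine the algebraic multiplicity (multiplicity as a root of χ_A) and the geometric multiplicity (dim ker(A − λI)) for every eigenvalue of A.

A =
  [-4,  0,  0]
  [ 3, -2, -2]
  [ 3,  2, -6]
λ = -4: alg = 3, geom = 2

Step 1 — factor the characteristic polynomial to read off the algebraic multiplicities:
  χ_A(x) = (x + 4)^3

Step 2 — compute geometric multiplicities via the rank-nullity identity g(λ) = n − rank(A − λI):
  rank(A − (-4)·I) = 1, so dim ker(A − (-4)·I) = n − 1 = 2

Summary:
  λ = -4: algebraic multiplicity = 3, geometric multiplicity = 2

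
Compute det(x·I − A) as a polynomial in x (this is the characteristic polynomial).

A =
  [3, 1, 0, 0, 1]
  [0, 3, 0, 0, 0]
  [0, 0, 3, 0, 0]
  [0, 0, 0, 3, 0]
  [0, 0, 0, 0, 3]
x^5 - 15*x^4 + 90*x^3 - 270*x^2 + 405*x - 243

Expanding det(x·I − A) (e.g. by cofactor expansion or by noting that A is similar to its Jordan form J, which has the same characteristic polynomial as A) gives
  χ_A(x) = x^5 - 15*x^4 + 90*x^3 - 270*x^2 + 405*x - 243
which factors as (x - 3)^5. The eigenvalues (with algebraic multiplicities) are λ = 3 with multiplicity 5.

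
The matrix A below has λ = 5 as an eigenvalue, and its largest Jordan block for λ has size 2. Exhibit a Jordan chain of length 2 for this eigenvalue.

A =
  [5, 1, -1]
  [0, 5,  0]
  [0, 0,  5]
A Jordan chain for λ = 5 of length 2:
v_1 = (1, 0, 0)ᵀ
v_2 = (0, 1, 0)ᵀ

Let N = A − (5)·I. We want v_2 with N^2 v_2 = 0 but N^1 v_2 ≠ 0; then v_{j-1} := N · v_j for j = 2, …, 2.

Pick v_2 = (0, 1, 0)ᵀ.
Then v_1 = N · v_2 = (1, 0, 0)ᵀ.

Sanity check: (A − (5)·I) v_1 = (0, 0, 0)ᵀ = 0. ✓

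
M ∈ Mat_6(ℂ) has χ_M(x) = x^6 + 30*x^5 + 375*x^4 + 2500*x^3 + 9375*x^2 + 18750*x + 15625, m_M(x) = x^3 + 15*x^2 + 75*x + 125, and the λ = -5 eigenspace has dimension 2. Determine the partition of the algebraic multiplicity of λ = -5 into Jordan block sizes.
Block sizes for λ = -5: [3, 3]

Step 1 — from the characteristic polynomial, algebraic multiplicity of λ = -5 is 6. From dim ker(M − (-5)·I) = 2, there are exactly 2 Jordan blocks for λ = -5.
Step 2 — from the minimal polynomial, the factor (x + 5)^3 tells us the largest block for λ = -5 has size 3.
Step 3 — with total size 6, 2 blocks, and largest block 3, the block sizes (in nonincreasing order) are [3, 3].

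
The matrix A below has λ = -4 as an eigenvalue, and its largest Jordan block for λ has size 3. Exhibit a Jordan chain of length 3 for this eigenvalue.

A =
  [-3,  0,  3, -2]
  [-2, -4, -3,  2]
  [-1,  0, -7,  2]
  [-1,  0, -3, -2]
A Jordan chain for λ = -4 of length 3:
v_1 = (0, -1, 0, 0)ᵀ
v_2 = (1, -2, -1, -1)ᵀ
v_3 = (1, 0, 0, 0)ᵀ

Let N = A − (-4)·I. We want v_3 with N^3 v_3 = 0 but N^2 v_3 ≠ 0; then v_{j-1} := N · v_j for j = 3, …, 2.

Pick v_3 = (1, 0, 0, 0)ᵀ.
Then v_2 = N · v_3 = (1, -2, -1, -1)ᵀ.
Then v_1 = N · v_2 = (0, -1, 0, 0)ᵀ.

Sanity check: (A − (-4)·I) v_1 = (0, 0, 0, 0)ᵀ = 0. ✓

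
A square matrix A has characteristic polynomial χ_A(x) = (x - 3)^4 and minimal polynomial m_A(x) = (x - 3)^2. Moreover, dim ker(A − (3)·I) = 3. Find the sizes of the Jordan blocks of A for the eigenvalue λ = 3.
Block sizes for λ = 3: [2, 1, 1]

Step 1 — from the characteristic polynomial, algebraic multiplicity of λ = 3 is 4. From dim ker(A − (3)·I) = 3, there are exactly 3 Jordan blocks for λ = 3.
Step 2 — from the minimal polynomial, the factor (x − 3)^2 tells us the largest block for λ = 3 has size 2.
Step 3 — with total size 4, 3 blocks, and largest block 2, the block sizes (in nonincreasing order) are [2, 1, 1].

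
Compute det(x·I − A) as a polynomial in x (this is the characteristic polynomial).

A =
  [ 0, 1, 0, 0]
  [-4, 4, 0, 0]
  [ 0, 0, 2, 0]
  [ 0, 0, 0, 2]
x^4 - 8*x^3 + 24*x^2 - 32*x + 16

Expanding det(x·I − A) (e.g. by cofactor expansion or by noting that A is similar to its Jordan form J, which has the same characteristic polynomial as A) gives
  χ_A(x) = x^4 - 8*x^3 + 24*x^2 - 32*x + 16
which factors as (x - 2)^4. The eigenvalues (with algebraic multiplicities) are λ = 2 with multiplicity 4.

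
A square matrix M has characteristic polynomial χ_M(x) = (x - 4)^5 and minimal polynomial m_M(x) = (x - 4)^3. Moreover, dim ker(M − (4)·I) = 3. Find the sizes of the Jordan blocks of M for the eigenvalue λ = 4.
Block sizes for λ = 4: [3, 1, 1]

Step 1 — from the characteristic polynomial, algebraic multiplicity of λ = 4 is 5. From dim ker(M − (4)·I) = 3, there are exactly 3 Jordan blocks for λ = 4.
Step 2 — from the minimal polynomial, the factor (x − 4)^3 tells us the largest block for λ = 4 has size 3.
Step 3 — with total size 5, 3 blocks, and largest block 3, the block sizes (in nonincreasing order) are [3, 1, 1].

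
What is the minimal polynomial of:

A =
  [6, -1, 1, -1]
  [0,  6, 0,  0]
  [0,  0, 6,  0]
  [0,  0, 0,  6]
x^2 - 12*x + 36

The characteristic polynomial is χ_A(x) = (x - 6)^4, so the eigenvalues are known. The minimal polynomial is
  m_A(x) = Π_λ (x − λ)^{k_λ}
where k_λ is the size of the *largest* Jordan block for λ (equivalently, the smallest k with (A − λI)^k v = 0 for every generalised eigenvector v of λ).

  λ = 6: largest Jordan block has size 2, contributing (x − 6)^2

So m_A(x) = (x - 6)^2 = x^2 - 12*x + 36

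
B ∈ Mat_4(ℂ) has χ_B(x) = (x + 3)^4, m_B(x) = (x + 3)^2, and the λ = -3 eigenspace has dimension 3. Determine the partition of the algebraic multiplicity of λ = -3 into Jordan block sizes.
Block sizes for λ = -3: [2, 1, 1]

Step 1 — from the characteristic polynomial, algebraic multiplicity of λ = -3 is 4. From dim ker(B − (-3)·I) = 3, there are exactly 3 Jordan blocks for λ = -3.
Step 2 — from the minimal polynomial, the factor (x + 3)^2 tells us the largest block for λ = -3 has size 2.
Step 3 — with total size 4, 3 blocks, and largest block 2, the block sizes (in nonincreasing order) are [2, 1, 1].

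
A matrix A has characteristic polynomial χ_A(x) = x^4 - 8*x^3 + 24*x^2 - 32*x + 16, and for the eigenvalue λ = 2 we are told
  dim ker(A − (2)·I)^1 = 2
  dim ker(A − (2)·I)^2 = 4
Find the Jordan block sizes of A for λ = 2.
Block sizes for λ = 2: [2, 2]

From the dimensions of kernels of powers, the number of Jordan blocks of size at least j is d_j − d_{j−1} where d_j = dim ker(N^j) (with d_0 = 0). Computing the differences gives [2, 2].
The number of blocks of size exactly k is (#blocks of size ≥ k) − (#blocks of size ≥ k + 1), so the partition is: 2 block(s) of size 2.
In nonincreasing order the block sizes are [2, 2].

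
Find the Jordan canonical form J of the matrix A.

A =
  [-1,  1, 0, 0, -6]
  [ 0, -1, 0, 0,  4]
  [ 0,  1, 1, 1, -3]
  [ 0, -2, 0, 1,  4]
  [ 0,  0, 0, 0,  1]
J_2(-1) ⊕ J_2(1) ⊕ J_1(1)

The characteristic polynomial is
  det(x·I − A) = x^5 - x^4 - 2*x^3 + 2*x^2 + x - 1 = (x - 1)^3*(x + 1)^2

Eigenvalues and multiplicities (the geometric multiplicity of λ is n − rank(A − λI), which equals the number of Jordan blocks for λ):
  λ = -1: algebraic multiplicity = 2, geometric multiplicity = 1
  λ = 1: algebraic multiplicity = 3, geometric multiplicity = 2

Determining the block sizes for each eigenvalue:
  λ = -1: one block (gm = 1), so the single block has size am = 2 → block sizes [2]
  λ = 1: 2 blocks summing to 3 forces exactly one block of size 2 and the rest size 1 → block sizes [2, 1]

Assembling the blocks gives a Jordan form
J =
  [-1,  1, 0, 0, 0]
  [ 0, -1, 0, 0, 0]
  [ 0,  0, 1, 1, 0]
  [ 0,  0, 0, 1, 0]
  [ 0,  0, 0, 0, 1]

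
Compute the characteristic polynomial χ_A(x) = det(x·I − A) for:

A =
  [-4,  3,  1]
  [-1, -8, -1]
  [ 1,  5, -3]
x^3 + 15*x^2 + 75*x + 125

Expanding det(x·I − A) (e.g. by cofactor expansion or by noting that A is similar to its Jordan form J, which has the same characteristic polynomial as A) gives
  χ_A(x) = x^3 + 15*x^2 + 75*x + 125
which factors as (x + 5)^3. The eigenvalues (with algebraic multiplicities) are λ = -5 with multiplicity 3.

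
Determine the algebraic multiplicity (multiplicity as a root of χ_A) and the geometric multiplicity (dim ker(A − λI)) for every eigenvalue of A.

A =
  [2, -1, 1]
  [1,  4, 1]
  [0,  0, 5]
λ = 3: alg = 2, geom = 1; λ = 5: alg = 1, geom = 1

Step 1 — factor the characteristic polynomial to read off the algebraic multiplicities:
  χ_A(x) = (x - 5)*(x - 3)^2

Step 2 — compute geometric multiplicities via the rank-nullity identity g(λ) = n − rank(A − λI):
  rank(A − (3)·I) = 2, so dim ker(A − (3)·I) = n − 2 = 1
  rank(A − (5)·I) = 2, so dim ker(A − (5)·I) = n − 2 = 1

Summary:
  λ = 3: algebraic multiplicity = 2, geometric multiplicity = 1
  λ = 5: algebraic multiplicity = 1, geometric multiplicity = 1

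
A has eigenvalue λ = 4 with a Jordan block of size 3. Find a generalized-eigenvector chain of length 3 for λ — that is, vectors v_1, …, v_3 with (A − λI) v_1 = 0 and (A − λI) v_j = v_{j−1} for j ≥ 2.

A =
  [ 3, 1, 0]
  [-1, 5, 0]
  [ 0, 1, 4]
A Jordan chain for λ = 4 of length 3:
v_1 = (0, 0, -1)ᵀ
v_2 = (-1, -1, 0)ᵀ
v_3 = (1, 0, 0)ᵀ

Let N = A − (4)·I. We want v_3 with N^3 v_3 = 0 but N^2 v_3 ≠ 0; then v_{j-1} := N · v_j for j = 3, …, 2.

Pick v_3 = (1, 0, 0)ᵀ.
Then v_2 = N · v_3 = (-1, -1, 0)ᵀ.
Then v_1 = N · v_2 = (0, 0, -1)ᵀ.

Sanity check: (A − (4)·I) v_1 = (0, 0, 0)ᵀ = 0. ✓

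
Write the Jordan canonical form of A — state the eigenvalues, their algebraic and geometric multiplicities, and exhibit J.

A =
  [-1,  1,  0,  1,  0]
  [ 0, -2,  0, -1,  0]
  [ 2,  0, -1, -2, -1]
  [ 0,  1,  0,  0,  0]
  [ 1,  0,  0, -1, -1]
J_3(-1) ⊕ J_2(-1)

The characteristic polynomial is
  det(x·I − A) = x^5 + 5*x^4 + 10*x^3 + 10*x^2 + 5*x + 1 = (x + 1)^5

Eigenvalues and multiplicities (the geometric multiplicity of λ is n − rank(A − λI), which equals the number of Jordan blocks for λ):
  λ = -1: algebraic multiplicity = 5, geometric multiplicity = 2

Determining the block sizes for each eigenvalue:
  λ = -1: with am = 5 and gm = 2, the partition is not yet determined (e.g. several partitions of 5 into 2 parts exist). Let N = A − (-1)·I. Computing rank(N^1) = 3, rank(N^2) = 1, rank(N^3) = 0; the number of blocks of size ≥ j is rank(N^{j−1}) − rank(N^j), giving [2, 2, 1]. So we have 1 block(s) of size 3, 1 block(s) of size 2 → block sizes [3, 2]

Assembling the blocks gives a Jordan form
J =
  [-1,  1,  0,  0,  0]
  [ 0, -1,  1,  0,  0]
  [ 0,  0, -1,  0,  0]
  [ 0,  0,  0, -1,  1]
  [ 0,  0,  0,  0, -1]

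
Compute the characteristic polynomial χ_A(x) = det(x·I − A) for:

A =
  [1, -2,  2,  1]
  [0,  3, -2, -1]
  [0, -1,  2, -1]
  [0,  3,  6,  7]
x^4 - 13*x^3 + 60*x^2 - 112*x + 64

Expanding det(x·I − A) (e.g. by cofactor expansion or by noting that A is similar to its Jordan form J, which has the same characteristic polynomial as A) gives
  χ_A(x) = x^4 - 13*x^3 + 60*x^2 - 112*x + 64
which factors as (x - 4)^3*(x - 1). The eigenvalues (with algebraic multiplicities) are λ = 1 with multiplicity 1, λ = 4 with multiplicity 3.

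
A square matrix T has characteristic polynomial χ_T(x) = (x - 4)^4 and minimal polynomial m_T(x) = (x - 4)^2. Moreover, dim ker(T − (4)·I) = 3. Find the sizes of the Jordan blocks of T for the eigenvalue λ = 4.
Block sizes for λ = 4: [2, 1, 1]

Step 1 — from the characteristic polynomial, algebraic multiplicity of λ = 4 is 4. From dim ker(T − (4)·I) = 3, there are exactly 3 Jordan blocks for λ = 4.
Step 2 — from the minimal polynomial, the factor (x − 4)^2 tells us the largest block for λ = 4 has size 2.
Step 3 — with total size 4, 3 blocks, and largest block 2, the block sizes (in nonincreasing order) are [2, 1, 1].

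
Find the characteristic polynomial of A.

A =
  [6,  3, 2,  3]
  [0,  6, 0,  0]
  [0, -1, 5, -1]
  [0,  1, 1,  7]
x^4 - 24*x^3 + 216*x^2 - 864*x + 1296

Expanding det(x·I − A) (e.g. by cofactor expansion or by noting that A is similar to its Jordan form J, which has the same characteristic polynomial as A) gives
  χ_A(x) = x^4 - 24*x^3 + 216*x^2 - 864*x + 1296
which factors as (x - 6)^4. The eigenvalues (with algebraic multiplicities) are λ = 6 with multiplicity 4.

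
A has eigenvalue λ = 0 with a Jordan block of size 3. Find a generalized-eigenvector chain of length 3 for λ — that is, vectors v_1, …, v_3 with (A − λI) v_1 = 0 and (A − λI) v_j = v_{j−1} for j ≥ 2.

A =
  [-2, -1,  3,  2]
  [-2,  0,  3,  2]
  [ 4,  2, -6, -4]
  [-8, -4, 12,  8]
A Jordan chain for λ = 0 of length 3:
v_1 = (2, 0, -4, 8)ᵀ
v_2 = (-2, -2, 4, -8)ᵀ
v_3 = (1, 0, 0, 0)ᵀ

Let N = A − (0)·I. We want v_3 with N^3 v_3 = 0 but N^2 v_3 ≠ 0; then v_{j-1} := N · v_j for j = 3, …, 2.

Pick v_3 = (1, 0, 0, 0)ᵀ.
Then v_2 = N · v_3 = (-2, -2, 4, -8)ᵀ.
Then v_1 = N · v_2 = (2, 0, -4, 8)ᵀ.

Sanity check: (A − (0)·I) v_1 = (0, 0, 0, 0)ᵀ = 0. ✓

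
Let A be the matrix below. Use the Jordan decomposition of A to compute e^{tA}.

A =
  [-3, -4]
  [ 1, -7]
e^{tA} =
  [2*t*exp(-5*t) + exp(-5*t), -4*t*exp(-5*t)]
  [t*exp(-5*t), -2*t*exp(-5*t) + exp(-5*t)]

Strategy: write A = P · J · P⁻¹ where J is a Jordan canonical form, so e^{tA} = P · e^{tJ} · P⁻¹, and e^{tJ} can be computed block-by-block.

A has Jordan form
J =
  [-5,  1]
  [ 0, -5]
(up to reordering of blocks).

Per-block formulas:
  For a 2×2 Jordan block J_2(-5): exp(t · J_2(-5)) = e^(-5t)·(I + t·N), where N is the 2×2 nilpotent shift.

After assembling e^{tJ} and conjugating by P, we get:

e^{tA} =
  [2*t*exp(-5*t) + exp(-5*t), -4*t*exp(-5*t)]
  [t*exp(-5*t), -2*t*exp(-5*t) + exp(-5*t)]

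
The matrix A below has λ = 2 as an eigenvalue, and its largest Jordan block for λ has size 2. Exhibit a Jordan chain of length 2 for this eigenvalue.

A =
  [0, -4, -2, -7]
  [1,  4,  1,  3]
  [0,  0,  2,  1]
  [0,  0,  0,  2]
A Jordan chain for λ = 2 of length 2:
v_1 = (-2, 1, 0, 0)ᵀ
v_2 = (1, 0, 0, 0)ᵀ

Let N = A − (2)·I. We want v_2 with N^2 v_2 = 0 but N^1 v_2 ≠ 0; then v_{j-1} := N · v_j for j = 2, …, 2.

Pick v_2 = (1, 0, 0, 0)ᵀ.
Then v_1 = N · v_2 = (-2, 1, 0, 0)ᵀ.

Sanity check: (A − (2)·I) v_1 = (0, 0, 0, 0)ᵀ = 0. ✓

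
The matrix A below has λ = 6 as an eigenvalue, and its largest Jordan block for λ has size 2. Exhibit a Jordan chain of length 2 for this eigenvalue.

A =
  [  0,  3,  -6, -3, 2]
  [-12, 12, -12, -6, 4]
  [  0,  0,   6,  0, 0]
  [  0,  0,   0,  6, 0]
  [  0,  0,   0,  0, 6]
A Jordan chain for λ = 6 of length 2:
v_1 = (-6, -12, 0, 0, 0)ᵀ
v_2 = (1, 0, 0, 0, 0)ᵀ

Let N = A − (6)·I. We want v_2 with N^2 v_2 = 0 but N^1 v_2 ≠ 0; then v_{j-1} := N · v_j for j = 2, …, 2.

Pick v_2 = (1, 0, 0, 0, 0)ᵀ.
Then v_1 = N · v_2 = (-6, -12, 0, 0, 0)ᵀ.

Sanity check: (A − (6)·I) v_1 = (0, 0, 0, 0, 0)ᵀ = 0. ✓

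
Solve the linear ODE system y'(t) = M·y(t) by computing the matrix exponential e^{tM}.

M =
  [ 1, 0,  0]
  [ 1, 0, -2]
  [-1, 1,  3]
e^{tM} =
  [exp(t), 0, 0]
  [exp(2*t) - exp(t), -exp(2*t) + 2*exp(t), -2*exp(2*t) + 2*exp(t)]
  [-exp(2*t) + exp(t), exp(2*t) - exp(t), 2*exp(2*t) - exp(t)]

Strategy: write M = P · J · P⁻¹ where J is a Jordan canonical form, so e^{tM} = P · e^{tJ} · P⁻¹, and e^{tJ} can be computed block-by-block.

M has Jordan form
J =
  [1, 0, 0]
  [0, 1, 0]
  [0, 0, 2]
(up to reordering of blocks).

Per-block formulas:
  For a 1×1 block at λ = 2: exp(t · [2]) = [e^(2t)].
  For a 1×1 block at λ = 1: exp(t · [1]) = [e^(1t)].

After assembling e^{tJ} and conjugating by P, we get:

e^{tM} =
  [exp(t), 0, 0]
  [exp(2*t) - exp(t), -exp(2*t) + 2*exp(t), -2*exp(2*t) + 2*exp(t)]
  [-exp(2*t) + exp(t), exp(2*t) - exp(t), 2*exp(2*t) - exp(t)]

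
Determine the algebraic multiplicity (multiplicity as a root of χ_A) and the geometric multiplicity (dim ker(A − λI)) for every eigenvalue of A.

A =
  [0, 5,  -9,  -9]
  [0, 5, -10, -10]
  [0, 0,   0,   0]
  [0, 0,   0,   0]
λ = 0: alg = 3, geom = 2; λ = 5: alg = 1, geom = 1

Step 1 — factor the characteristic polynomial to read off the algebraic multiplicities:
  χ_A(x) = x^3*(x - 5)

Step 2 — compute geometric multiplicities via the rank-nullity identity g(λ) = n − rank(A − λI):
  rank(A − (0)·I) = 2, so dim ker(A − (0)·I) = n − 2 = 2
  rank(A − (5)·I) = 3, so dim ker(A − (5)·I) = n − 3 = 1

Summary:
  λ = 0: algebraic multiplicity = 3, geometric multiplicity = 2
  λ = 5: algebraic multiplicity = 1, geometric multiplicity = 1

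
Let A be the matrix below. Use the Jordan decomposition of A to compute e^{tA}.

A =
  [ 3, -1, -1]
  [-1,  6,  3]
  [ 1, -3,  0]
e^{tA} =
  [exp(3*t), -t*exp(3*t), -t*exp(3*t)]
  [-t*exp(3*t), t^2*exp(3*t)/2 + 3*t*exp(3*t) + exp(3*t), t^2*exp(3*t)/2 + 3*t*exp(3*t)]
  [t*exp(3*t), -t^2*exp(3*t)/2 - 3*t*exp(3*t), -t^2*exp(3*t)/2 - 3*t*exp(3*t) + exp(3*t)]

Strategy: write A = P · J · P⁻¹ where J is a Jordan canonical form, so e^{tA} = P · e^{tJ} · P⁻¹, and e^{tJ} can be computed block-by-block.

A has Jordan form
J =
  [3, 1, 0]
  [0, 3, 1]
  [0, 0, 3]
(up to reordering of blocks).

Per-block formulas:
  For a 3×3 Jordan block J_3(3): exp(t · J_3(3)) = e^(3t)·(I + t·N + (t^2/2)·N^2), where N is the 3×3 nilpotent shift.

After assembling e^{tJ} and conjugating by P, we get:

e^{tA} =
  [exp(3*t), -t*exp(3*t), -t*exp(3*t)]
  [-t*exp(3*t), t^2*exp(3*t)/2 + 3*t*exp(3*t) + exp(3*t), t^2*exp(3*t)/2 + 3*t*exp(3*t)]
  [t*exp(3*t), -t^2*exp(3*t)/2 - 3*t*exp(3*t), -t^2*exp(3*t)/2 - 3*t*exp(3*t) + exp(3*t)]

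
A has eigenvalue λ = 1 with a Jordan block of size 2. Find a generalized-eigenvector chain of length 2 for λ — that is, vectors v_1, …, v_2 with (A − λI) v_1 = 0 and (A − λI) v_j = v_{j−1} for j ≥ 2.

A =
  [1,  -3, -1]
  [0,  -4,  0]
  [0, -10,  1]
A Jordan chain for λ = 1 of length 2:
v_1 = (-1, 0, 0)ᵀ
v_2 = (0, 0, 1)ᵀ

Let N = A − (1)·I. We want v_2 with N^2 v_2 = 0 but N^1 v_2 ≠ 0; then v_{j-1} := N · v_j for j = 2, …, 2.

Pick v_2 = (0, 0, 1)ᵀ.
Then v_1 = N · v_2 = (-1, 0, 0)ᵀ.

Sanity check: (A − (1)·I) v_1 = (0, 0, 0)ᵀ = 0. ✓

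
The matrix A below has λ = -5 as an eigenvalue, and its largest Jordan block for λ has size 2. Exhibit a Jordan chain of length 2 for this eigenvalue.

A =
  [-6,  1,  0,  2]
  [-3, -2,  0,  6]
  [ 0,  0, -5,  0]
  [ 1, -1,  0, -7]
A Jordan chain for λ = -5 of length 2:
v_1 = (-1, -3, 0, 1)ᵀ
v_2 = (1, 0, 0, 0)ᵀ

Let N = A − (-5)·I. We want v_2 with N^2 v_2 = 0 but N^1 v_2 ≠ 0; then v_{j-1} := N · v_j for j = 2, …, 2.

Pick v_2 = (1, 0, 0, 0)ᵀ.
Then v_1 = N · v_2 = (-1, -3, 0, 1)ᵀ.

Sanity check: (A − (-5)·I) v_1 = (0, 0, 0, 0)ᵀ = 0. ✓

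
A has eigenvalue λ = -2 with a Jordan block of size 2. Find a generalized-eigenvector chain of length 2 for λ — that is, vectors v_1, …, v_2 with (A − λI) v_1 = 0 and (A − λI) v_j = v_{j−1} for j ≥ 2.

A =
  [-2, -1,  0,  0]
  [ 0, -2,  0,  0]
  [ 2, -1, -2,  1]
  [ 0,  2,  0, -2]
A Jordan chain for λ = -2 of length 2:
v_1 = (0, 0, 2, 0)ᵀ
v_2 = (1, 0, 0, 0)ᵀ

Let N = A − (-2)·I. We want v_2 with N^2 v_2 = 0 but N^1 v_2 ≠ 0; then v_{j-1} := N · v_j for j = 2, …, 2.

Pick v_2 = (1, 0, 0, 0)ᵀ.
Then v_1 = N · v_2 = (0, 0, 2, 0)ᵀ.

Sanity check: (A − (-2)·I) v_1 = (0, 0, 0, 0)ᵀ = 0. ✓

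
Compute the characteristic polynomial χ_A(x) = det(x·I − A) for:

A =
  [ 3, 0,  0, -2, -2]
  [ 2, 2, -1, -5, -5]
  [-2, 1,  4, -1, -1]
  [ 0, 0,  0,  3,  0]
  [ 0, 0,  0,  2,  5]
x^5 - 17*x^4 + 114*x^3 - 378*x^2 + 621*x - 405

Expanding det(x·I − A) (e.g. by cofactor expansion or by noting that A is similar to its Jordan form J, which has the same characteristic polynomial as A) gives
  χ_A(x) = x^5 - 17*x^4 + 114*x^3 - 378*x^2 + 621*x - 405
which factors as (x - 5)*(x - 3)^4. The eigenvalues (with algebraic multiplicities) are λ = 3 with multiplicity 4, λ = 5 with multiplicity 1.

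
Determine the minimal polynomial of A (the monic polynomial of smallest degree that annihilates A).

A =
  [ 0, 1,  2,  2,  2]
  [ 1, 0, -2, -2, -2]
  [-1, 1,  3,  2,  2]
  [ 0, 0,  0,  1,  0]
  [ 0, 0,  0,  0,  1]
x^2 - 2*x + 1

The characteristic polynomial is χ_A(x) = (x - 1)^5, so the eigenvalues are known. The minimal polynomial is
  m_A(x) = Π_λ (x − λ)^{k_λ}
where k_λ is the size of the *largest* Jordan block for λ (equivalently, the smallest k with (A − λI)^k v = 0 for every generalised eigenvector v of λ).

  λ = 1: largest Jordan block has size 2, contributing (x − 1)^2

So m_A(x) = (x - 1)^2 = x^2 - 2*x + 1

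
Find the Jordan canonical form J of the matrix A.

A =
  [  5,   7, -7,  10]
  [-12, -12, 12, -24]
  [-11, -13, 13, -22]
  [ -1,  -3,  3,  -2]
J_1(0) ⊕ J_1(0) ⊕ J_2(2)

The characteristic polynomial is
  det(x·I − A) = x^4 - 4*x^3 + 4*x^2 = x^2*(x - 2)^2

Eigenvalues and multiplicities (the geometric multiplicity of λ is n − rank(A − λI), which equals the number of Jordan blocks for λ):
  λ = 0: algebraic multiplicity = 2, geometric multiplicity = 2
  λ = 2: algebraic multiplicity = 2, geometric multiplicity = 1

Determining the block sizes for each eigenvalue:
  λ = 0: gm = am = 2, so every block has size 1 → block sizes [1, 1]
  λ = 2: one block (gm = 1), so the single block has size am = 2 → block sizes [2]

Assembling the blocks gives a Jordan form
J =
  [0, 0, 0, 0]
  [0, 0, 0, 0]
  [0, 0, 2, 1]
  [0, 0, 0, 2]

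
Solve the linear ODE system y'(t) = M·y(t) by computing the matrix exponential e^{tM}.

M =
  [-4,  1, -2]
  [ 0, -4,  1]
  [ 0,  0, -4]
e^{tM} =
  [exp(-4*t), t*exp(-4*t), t^2*exp(-4*t)/2 - 2*t*exp(-4*t)]
  [0, exp(-4*t), t*exp(-4*t)]
  [0, 0, exp(-4*t)]

Strategy: write M = P · J · P⁻¹ where J is a Jordan canonical form, so e^{tM} = P · e^{tJ} · P⁻¹, and e^{tJ} can be computed block-by-block.

M has Jordan form
J =
  [-4,  1,  0]
  [ 0, -4,  1]
  [ 0,  0, -4]
(up to reordering of blocks).

Per-block formulas:
  For a 3×3 Jordan block J_3(-4): exp(t · J_3(-4)) = e^(-4t)·(I + t·N + (t^2/2)·N^2), where N is the 3×3 nilpotent shift.

After assembling e^{tJ} and conjugating by P, we get:

e^{tM} =
  [exp(-4*t), t*exp(-4*t), t^2*exp(-4*t)/2 - 2*t*exp(-4*t)]
  [0, exp(-4*t), t*exp(-4*t)]
  [0, 0, exp(-4*t)]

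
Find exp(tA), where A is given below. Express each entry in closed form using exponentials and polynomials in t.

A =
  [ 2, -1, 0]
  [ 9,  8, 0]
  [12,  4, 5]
e^{tA} =
  [-3*t*exp(5*t) + exp(5*t), -t*exp(5*t), 0]
  [9*t*exp(5*t), 3*t*exp(5*t) + exp(5*t), 0]
  [12*t*exp(5*t), 4*t*exp(5*t), exp(5*t)]

Strategy: write A = P · J · P⁻¹ where J is a Jordan canonical form, so e^{tA} = P · e^{tJ} · P⁻¹, and e^{tJ} can be computed block-by-block.

A has Jordan form
J =
  [5, 1, 0]
  [0, 5, 0]
  [0, 0, 5]
(up to reordering of blocks).

Per-block formulas:
  For a 1×1 block at λ = 5: exp(t · [5]) = [e^(5t)].
  For a 2×2 Jordan block J_2(5): exp(t · J_2(5)) = e^(5t)·(I + t·N), where N is the 2×2 nilpotent shift.

After assembling e^{tJ} and conjugating by P, we get:

e^{tA} =
  [-3*t*exp(5*t) + exp(5*t), -t*exp(5*t), 0]
  [9*t*exp(5*t), 3*t*exp(5*t) + exp(5*t), 0]
  [12*t*exp(5*t), 4*t*exp(5*t), exp(5*t)]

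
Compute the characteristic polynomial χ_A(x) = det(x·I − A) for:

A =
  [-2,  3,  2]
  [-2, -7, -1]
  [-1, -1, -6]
x^3 + 15*x^2 + 75*x + 125

Expanding det(x·I − A) (e.g. by cofactor expansion or by noting that A is similar to its Jordan form J, which has the same characteristic polynomial as A) gives
  χ_A(x) = x^3 + 15*x^2 + 75*x + 125
which factors as (x + 5)^3. The eigenvalues (with algebraic multiplicities) are λ = -5 with multiplicity 3.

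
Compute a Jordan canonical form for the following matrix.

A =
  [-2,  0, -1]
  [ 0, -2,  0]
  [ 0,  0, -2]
J_2(-2) ⊕ J_1(-2)

The characteristic polynomial is
  det(x·I − A) = x^3 + 6*x^2 + 12*x + 8 = (x + 2)^3

Eigenvalues and multiplicities (the geometric multiplicity of λ is n − rank(A − λI), which equals the number of Jordan blocks for λ):
  λ = -2: algebraic multiplicity = 3, geometric multiplicity = 2

Determining the block sizes for each eigenvalue:
  λ = -2: 2 blocks summing to 3 forces exactly one block of size 2 and the rest size 1 → block sizes [2, 1]

Assembling the blocks gives a Jordan form
J =
  [-2,  1,  0]
  [ 0, -2,  0]
  [ 0,  0, -2]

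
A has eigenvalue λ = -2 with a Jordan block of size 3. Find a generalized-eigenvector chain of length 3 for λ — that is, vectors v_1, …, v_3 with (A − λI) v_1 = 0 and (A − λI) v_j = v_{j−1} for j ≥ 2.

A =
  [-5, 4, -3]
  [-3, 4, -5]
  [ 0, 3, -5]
A Jordan chain for λ = -2 of length 3:
v_1 = (-3, -9, -9)ᵀ
v_2 = (-3, -3, 0)ᵀ
v_3 = (1, 0, 0)ᵀ

Let N = A − (-2)·I. We want v_3 with N^3 v_3 = 0 but N^2 v_3 ≠ 0; then v_{j-1} := N · v_j for j = 3, …, 2.

Pick v_3 = (1, 0, 0)ᵀ.
Then v_2 = N · v_3 = (-3, -3, 0)ᵀ.
Then v_1 = N · v_2 = (-3, -9, -9)ᵀ.

Sanity check: (A − (-2)·I) v_1 = (0, 0, 0)ᵀ = 0. ✓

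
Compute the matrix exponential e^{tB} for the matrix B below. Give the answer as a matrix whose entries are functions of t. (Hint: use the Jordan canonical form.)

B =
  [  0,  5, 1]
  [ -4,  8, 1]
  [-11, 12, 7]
e^{tB} =
  [-3*t^2*exp(5*t) - 5*t*exp(5*t) + exp(5*t), t^2*exp(5*t) + 5*t*exp(5*t), t^2*exp(5*t) + t*exp(5*t)]
  [-3*t^2*exp(5*t)/2 - 4*t*exp(5*t), t^2*exp(5*t)/2 + 3*t*exp(5*t) + exp(5*t), t^2*exp(5*t)/2 + t*exp(5*t)]
  [-15*t^2*exp(5*t)/2 - 11*t*exp(5*t), 5*t^2*exp(5*t)/2 + 12*t*exp(5*t), 5*t^2*exp(5*t)/2 + 2*t*exp(5*t) + exp(5*t)]

Strategy: write B = P · J · P⁻¹ where J is a Jordan canonical form, so e^{tB} = P · e^{tJ} · P⁻¹, and e^{tJ} can be computed block-by-block.

B has Jordan form
J =
  [5, 1, 0]
  [0, 5, 1]
  [0, 0, 5]
(up to reordering of blocks).

Per-block formulas:
  For a 3×3 Jordan block J_3(5): exp(t · J_3(5)) = e^(5t)·(I + t·N + (t^2/2)·N^2), where N is the 3×3 nilpotent shift.

After assembling e^{tJ} and conjugating by P, we get:

e^{tB} =
  [-3*t^2*exp(5*t) - 5*t*exp(5*t) + exp(5*t), t^2*exp(5*t) + 5*t*exp(5*t), t^2*exp(5*t) + t*exp(5*t)]
  [-3*t^2*exp(5*t)/2 - 4*t*exp(5*t), t^2*exp(5*t)/2 + 3*t*exp(5*t) + exp(5*t), t^2*exp(5*t)/2 + t*exp(5*t)]
  [-15*t^2*exp(5*t)/2 - 11*t*exp(5*t), 5*t^2*exp(5*t)/2 + 12*t*exp(5*t), 5*t^2*exp(5*t)/2 + 2*t*exp(5*t) + exp(5*t)]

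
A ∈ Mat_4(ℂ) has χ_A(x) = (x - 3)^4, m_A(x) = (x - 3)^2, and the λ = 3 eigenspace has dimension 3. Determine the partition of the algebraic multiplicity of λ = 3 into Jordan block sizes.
Block sizes for λ = 3: [2, 1, 1]

Step 1 — from the characteristic polynomial, algebraic multiplicity of λ = 3 is 4. From dim ker(A − (3)·I) = 3, there are exactly 3 Jordan blocks for λ = 3.
Step 2 — from the minimal polynomial, the factor (x − 3)^2 tells us the largest block for λ = 3 has size 2.
Step 3 — with total size 4, 3 blocks, and largest block 2, the block sizes (in nonincreasing order) are [2, 1, 1].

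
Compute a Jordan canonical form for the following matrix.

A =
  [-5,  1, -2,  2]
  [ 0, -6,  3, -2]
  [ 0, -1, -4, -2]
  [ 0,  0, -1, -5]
J_3(-5) ⊕ J_1(-5)

The characteristic polynomial is
  det(x·I − A) = x^4 + 20*x^3 + 150*x^2 + 500*x + 625 = (x + 5)^4

Eigenvalues and multiplicities (the geometric multiplicity of λ is n − rank(A − λI), which equals the number of Jordan blocks for λ):
  λ = -5: algebraic multiplicity = 4, geometric multiplicity = 2

Determining the block sizes for each eigenvalue:
  λ = -5: with am = 4 and gm = 2, the partition is not yet determined (e.g. several partitions of 4 into 2 parts exist). Let N = A − (-5)·I. Computing rank(N^1) = 2, rank(N^2) = 1, rank(N^3) = 0; the number of blocks of size ≥ j is rank(N^{j−1}) − rank(N^j), giving [2, 1, 1]. So we have 1 block(s) of size 3, 1 block(s) of size 1 → block sizes [3, 1]

Assembling the blocks gives a Jordan form
J =
  [-5,  1,  0,  0]
  [ 0, -5,  1,  0]
  [ 0,  0, -5,  0]
  [ 0,  0,  0, -5]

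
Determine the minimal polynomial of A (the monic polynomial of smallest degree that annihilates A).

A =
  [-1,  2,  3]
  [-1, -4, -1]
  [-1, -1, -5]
x^3 + 10*x^2 + 33*x + 36

The characteristic polynomial is χ_A(x) = (x + 3)^2*(x + 4), so the eigenvalues are known. The minimal polynomial is
  m_A(x) = Π_λ (x − λ)^{k_λ}
where k_λ is the size of the *largest* Jordan block for λ (equivalently, the smallest k with (A − λI)^k v = 0 for every generalised eigenvector v of λ).

  λ = -4: largest Jordan block has size 1, contributing (x + 4)
  λ = -3: largest Jordan block has size 2, contributing (x + 3)^2

So m_A(x) = (x + 3)^2*(x + 4) = x^3 + 10*x^2 + 33*x + 36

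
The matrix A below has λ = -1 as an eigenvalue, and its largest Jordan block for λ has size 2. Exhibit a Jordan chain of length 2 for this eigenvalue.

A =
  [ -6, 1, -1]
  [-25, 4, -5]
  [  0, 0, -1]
A Jordan chain for λ = -1 of length 2:
v_1 = (-5, -25, 0)ᵀ
v_2 = (1, 0, 0)ᵀ

Let N = A − (-1)·I. We want v_2 with N^2 v_2 = 0 but N^1 v_2 ≠ 0; then v_{j-1} := N · v_j for j = 2, …, 2.

Pick v_2 = (1, 0, 0)ᵀ.
Then v_1 = N · v_2 = (-5, -25, 0)ᵀ.

Sanity check: (A − (-1)·I) v_1 = (0, 0, 0)ᵀ = 0. ✓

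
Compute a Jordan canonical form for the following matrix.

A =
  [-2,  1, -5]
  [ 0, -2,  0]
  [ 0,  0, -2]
J_2(-2) ⊕ J_1(-2)

The characteristic polynomial is
  det(x·I − A) = x^3 + 6*x^2 + 12*x + 8 = (x + 2)^3

Eigenvalues and multiplicities (the geometric multiplicity of λ is n − rank(A − λI), which equals the number of Jordan blocks for λ):
  λ = -2: algebraic multiplicity = 3, geometric multiplicity = 2

Determining the block sizes for each eigenvalue:
  λ = -2: 2 blocks summing to 3 forces exactly one block of size 2 and the rest size 1 → block sizes [2, 1]

Assembling the blocks gives a Jordan form
J =
  [-2,  1,  0]
  [ 0, -2,  0]
  [ 0,  0, -2]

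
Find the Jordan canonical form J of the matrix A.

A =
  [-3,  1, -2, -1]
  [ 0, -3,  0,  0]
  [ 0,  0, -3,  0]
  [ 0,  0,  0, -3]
J_2(-3) ⊕ J_1(-3) ⊕ J_1(-3)

The characteristic polynomial is
  det(x·I − A) = x^4 + 12*x^3 + 54*x^2 + 108*x + 81 = (x + 3)^4

Eigenvalues and multiplicities (the geometric multiplicity of λ is n − rank(A − λI), which equals the number of Jordan blocks for λ):
  λ = -3: algebraic multiplicity = 4, geometric multiplicity = 3

Determining the block sizes for each eigenvalue:
  λ = -3: 3 blocks summing to 4 forces exactly one block of size 2 and the rest size 1 → block sizes [2, 1, 1]

Assembling the blocks gives a Jordan form
J =
  [-3,  1,  0,  0]
  [ 0, -3,  0,  0]
  [ 0,  0, -3,  0]
  [ 0,  0,  0, -3]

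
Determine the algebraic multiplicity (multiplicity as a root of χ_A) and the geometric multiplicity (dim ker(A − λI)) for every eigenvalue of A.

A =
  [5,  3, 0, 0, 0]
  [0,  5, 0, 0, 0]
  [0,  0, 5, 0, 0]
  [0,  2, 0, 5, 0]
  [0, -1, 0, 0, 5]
λ = 5: alg = 5, geom = 4

Step 1 — factor the characteristic polynomial to read off the algebraic multiplicities:
  χ_A(x) = (x - 5)^5

Step 2 — compute geometric multiplicities via the rank-nullity identity g(λ) = n − rank(A − λI):
  rank(A − (5)·I) = 1, so dim ker(A − (5)·I) = n − 1 = 4

Summary:
  λ = 5: algebraic multiplicity = 5, geometric multiplicity = 4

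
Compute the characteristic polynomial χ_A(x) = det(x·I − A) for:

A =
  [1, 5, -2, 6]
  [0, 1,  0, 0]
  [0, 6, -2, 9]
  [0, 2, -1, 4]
x^4 - 4*x^3 + 6*x^2 - 4*x + 1

Expanding det(x·I − A) (e.g. by cofactor expansion or by noting that A is similar to its Jordan form J, which has the same characteristic polynomial as A) gives
  χ_A(x) = x^4 - 4*x^3 + 6*x^2 - 4*x + 1
which factors as (x - 1)^4. The eigenvalues (with algebraic multiplicities) are λ = 1 with multiplicity 4.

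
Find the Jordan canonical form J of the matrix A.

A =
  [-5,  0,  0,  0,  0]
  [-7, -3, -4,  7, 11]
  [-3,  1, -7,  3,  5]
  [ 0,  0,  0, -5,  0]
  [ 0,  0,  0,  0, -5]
J_3(-5) ⊕ J_1(-5) ⊕ J_1(-5)

The characteristic polynomial is
  det(x·I − A) = x^5 + 25*x^4 + 250*x^3 + 1250*x^2 + 3125*x + 3125 = (x + 5)^5

Eigenvalues and multiplicities (the geometric multiplicity of λ is n − rank(A − λI), which equals the number of Jordan blocks for λ):
  λ = -5: algebraic multiplicity = 5, geometric multiplicity = 3

Determining the block sizes for each eigenvalue:
  λ = -5: with am = 5 and gm = 3, the partition is not yet determined (e.g. several partitions of 5 into 3 parts exist). Let N = A − (-5)·I. Computing rank(N^1) = 2, rank(N^2) = 1, rank(N^3) = 0; the number of blocks of size ≥ j is rank(N^{j−1}) − rank(N^j), giving [3, 1, 1]. So we have 1 block(s) of size 3, 2 block(s) of size 1 → block sizes [3, 1, 1]

Assembling the blocks gives a Jordan form
J =
  [-5,  1,  0,  0,  0]
  [ 0, -5,  1,  0,  0]
  [ 0,  0, -5,  0,  0]
  [ 0,  0,  0, -5,  0]
  [ 0,  0,  0,  0, -5]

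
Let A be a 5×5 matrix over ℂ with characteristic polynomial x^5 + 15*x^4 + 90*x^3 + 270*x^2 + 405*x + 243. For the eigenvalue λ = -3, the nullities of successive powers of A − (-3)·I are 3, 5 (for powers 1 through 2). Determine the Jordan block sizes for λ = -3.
Block sizes for λ = -3: [2, 2, 1]

From the dimensions of kernels of powers, the number of Jordan blocks of size at least j is d_j − d_{j−1} where d_j = dim ker(N^j) (with d_0 = 0). Computing the differences gives [3, 2].
The number of blocks of size exactly k is (#blocks of size ≥ k) − (#blocks of size ≥ k + 1), so the partition is: 1 block(s) of size 1, 2 block(s) of size 2.
In nonincreasing order the block sizes are [2, 2, 1].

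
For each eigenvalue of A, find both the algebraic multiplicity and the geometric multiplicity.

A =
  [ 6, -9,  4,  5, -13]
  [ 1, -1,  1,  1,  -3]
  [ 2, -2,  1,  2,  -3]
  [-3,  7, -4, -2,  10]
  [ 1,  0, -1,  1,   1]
λ = 1: alg = 5, geom = 2

Step 1 — factor the characteristic polynomial to read off the algebraic multiplicities:
  χ_A(x) = (x - 1)^5

Step 2 — compute geometric multiplicities via the rank-nullity identity g(λ) = n − rank(A − λI):
  rank(A − (1)·I) = 3, so dim ker(A − (1)·I) = n − 3 = 2

Summary:
  λ = 1: algebraic multiplicity = 5, geometric multiplicity = 2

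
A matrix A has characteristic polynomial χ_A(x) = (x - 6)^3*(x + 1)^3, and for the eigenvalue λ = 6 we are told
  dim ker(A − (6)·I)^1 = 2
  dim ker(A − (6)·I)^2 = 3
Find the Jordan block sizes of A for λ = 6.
Block sizes for λ = 6: [2, 1]

From the dimensions of kernels of powers, the number of Jordan blocks of size at least j is d_j − d_{j−1} where d_j = dim ker(N^j) (with d_0 = 0). Computing the differences gives [2, 1].
The number of blocks of size exactly k is (#blocks of size ≥ k) − (#blocks of size ≥ k + 1), so the partition is: 1 block(s) of size 1, 1 block(s) of size 2.
In nonincreasing order the block sizes are [2, 1].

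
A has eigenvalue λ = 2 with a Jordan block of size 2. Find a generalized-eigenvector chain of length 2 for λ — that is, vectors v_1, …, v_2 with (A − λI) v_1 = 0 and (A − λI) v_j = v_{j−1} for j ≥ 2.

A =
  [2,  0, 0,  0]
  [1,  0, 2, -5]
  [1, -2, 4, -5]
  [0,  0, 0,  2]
A Jordan chain for λ = 2 of length 2:
v_1 = (0, 1, 1, 0)ᵀ
v_2 = (1, 0, 0, 0)ᵀ

Let N = A − (2)·I. We want v_2 with N^2 v_2 = 0 but N^1 v_2 ≠ 0; then v_{j-1} := N · v_j for j = 2, …, 2.

Pick v_2 = (1, 0, 0, 0)ᵀ.
Then v_1 = N · v_2 = (0, 1, 1, 0)ᵀ.

Sanity check: (A − (2)·I) v_1 = (0, 0, 0, 0)ᵀ = 0. ✓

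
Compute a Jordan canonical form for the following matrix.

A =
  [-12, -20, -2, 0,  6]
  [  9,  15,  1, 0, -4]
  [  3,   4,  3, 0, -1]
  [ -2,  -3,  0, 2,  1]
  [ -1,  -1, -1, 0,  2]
J_3(2) ⊕ J_1(2) ⊕ J_1(2)

The characteristic polynomial is
  det(x·I − A) = x^5 - 10*x^4 + 40*x^3 - 80*x^2 + 80*x - 32 = (x - 2)^5

Eigenvalues and multiplicities (the geometric multiplicity of λ is n − rank(A − λI), which equals the number of Jordan blocks for λ):
  λ = 2: algebraic multiplicity = 5, geometric multiplicity = 3

Determining the block sizes for each eigenvalue:
  λ = 2: with am = 5 and gm = 3, the partition is not yet determined (e.g. several partitions of 5 into 3 parts exist). Let N = A − (2)·I. Computing rank(N^1) = 2, rank(N^2) = 1, rank(N^3) = 0; the number of blocks of size ≥ j is rank(N^{j−1}) − rank(N^j), giving [3, 1, 1]. So we have 1 block(s) of size 3, 2 block(s) of size 1 → block sizes [3, 1, 1]

Assembling the blocks gives a Jordan form
J =
  [2, 1, 0, 0, 0]
  [0, 2, 1, 0, 0]
  [0, 0, 2, 0, 0]
  [0, 0, 0, 2, 0]
  [0, 0, 0, 0, 2]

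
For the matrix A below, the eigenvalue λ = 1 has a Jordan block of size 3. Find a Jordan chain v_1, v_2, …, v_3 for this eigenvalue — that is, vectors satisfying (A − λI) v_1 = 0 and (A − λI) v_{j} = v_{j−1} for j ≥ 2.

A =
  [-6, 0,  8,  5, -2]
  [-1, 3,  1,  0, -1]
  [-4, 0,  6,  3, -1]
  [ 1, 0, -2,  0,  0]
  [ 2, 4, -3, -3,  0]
A Jordan chain for λ = 1 of length 3:
v_1 = (2, -1, 1, 0, -3)ᵀ
v_2 = (-7, 3, -4, 1, 10)ᵀ
v_3 = (1, 2, 0, 0, 0)ᵀ

Let N = A − (1)·I. We want v_3 with N^3 v_3 = 0 but N^2 v_3 ≠ 0; then v_{j-1} := N · v_j for j = 3, …, 2.

Pick v_3 = (1, 2, 0, 0, 0)ᵀ.
Then v_2 = N · v_3 = (-7, 3, -4, 1, 10)ᵀ.
Then v_1 = N · v_2 = (2, -1, 1, 0, -3)ᵀ.

Sanity check: (A − (1)·I) v_1 = (0, 0, 0, 0, 0)ᵀ = 0. ✓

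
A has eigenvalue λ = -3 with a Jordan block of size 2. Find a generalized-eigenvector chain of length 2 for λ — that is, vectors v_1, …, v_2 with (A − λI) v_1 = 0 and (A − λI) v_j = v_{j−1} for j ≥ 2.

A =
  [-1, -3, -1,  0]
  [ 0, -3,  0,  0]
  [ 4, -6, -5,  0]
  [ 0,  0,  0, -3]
A Jordan chain for λ = -3 of length 2:
v_1 = (2, 0, 4, 0)ᵀ
v_2 = (1, 0, 0, 0)ᵀ

Let N = A − (-3)·I. We want v_2 with N^2 v_2 = 0 but N^1 v_2 ≠ 0; then v_{j-1} := N · v_j for j = 2, …, 2.

Pick v_2 = (1, 0, 0, 0)ᵀ.
Then v_1 = N · v_2 = (2, 0, 4, 0)ᵀ.

Sanity check: (A − (-3)·I) v_1 = (0, 0, 0, 0)ᵀ = 0. ✓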